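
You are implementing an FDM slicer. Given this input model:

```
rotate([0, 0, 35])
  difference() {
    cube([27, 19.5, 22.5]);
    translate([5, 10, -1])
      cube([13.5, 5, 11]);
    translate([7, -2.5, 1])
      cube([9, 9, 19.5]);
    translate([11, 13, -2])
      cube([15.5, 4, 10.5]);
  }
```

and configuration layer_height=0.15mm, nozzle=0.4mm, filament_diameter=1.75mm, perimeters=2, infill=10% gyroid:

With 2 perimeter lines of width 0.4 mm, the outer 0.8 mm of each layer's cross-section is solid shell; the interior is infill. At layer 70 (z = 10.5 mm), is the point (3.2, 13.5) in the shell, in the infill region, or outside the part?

At z = 10.5 mm: the cube (footprint 27×19.5) is included at this height; the cube at (5, 10) is absent (z outside [-1, 10]); the 9×9 cube at (7, -2.5) contributes its full rectangle; the cube at (11, 13) does not reach this height (z outside [-2, 8.5]); Taking the first minus the rest: starting from the 27×19.5 cube, the 9×9 cube at (7, -2.5) partially overlaps it — only the 58.50 mm² overlap (of its 81.00 mm²) is removed, clipping the outline — 1 connected region; (rotated 35° about Z; rotation is an isometry so areas/perimeters/island counts are preserved). Overall, the cross-section is a single solid region. Undo the 35° rotation: the query point maps to (10.365, 9.223) in the un-rotated model frame. The nearest boundary edge runs (16.00, 6.50)→(7.00, 6.50); distance from the point to it = 2.72 mm. The point is inside the cross-section and 2.72 mm from the nearest boundary — more than the 0.8 mm shell width (2 × 0.4), so it's in the infill interior.

infill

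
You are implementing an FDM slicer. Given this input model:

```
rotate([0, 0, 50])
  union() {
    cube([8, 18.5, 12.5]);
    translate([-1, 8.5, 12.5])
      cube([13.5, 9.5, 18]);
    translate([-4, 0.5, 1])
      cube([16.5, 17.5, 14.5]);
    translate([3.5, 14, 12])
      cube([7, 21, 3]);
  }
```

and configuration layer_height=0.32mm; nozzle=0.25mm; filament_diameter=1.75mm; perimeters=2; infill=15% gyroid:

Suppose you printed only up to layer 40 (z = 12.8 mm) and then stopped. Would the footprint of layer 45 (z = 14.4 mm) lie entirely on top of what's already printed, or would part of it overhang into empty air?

entirely on top

Compare the two slices. At z = 12.8: the cube is not intersected at this z (z outside [0, 12.5]); the 13.5×9.5 cube at (-1, 8.5) contributes its full rectangle (area 128.25 mm²); the cube at (-4, 0.5) (footprint 16.5×17.5) is included at this height (area 288.75 mm²); the cube at (3.5, 14) is present — its section is the full 7×21 rectangle (area 147.00 mm²); Taking the union: the regions partially overlap — summed areas 564.00 mm² minus the doubly-counted overlap 156.25 mm² gives 407.75 mm² — area = 407.75 mm²; (rotated 50° about Z; rotation is an isometry so areas/perimeters/island counts are preserved). At z = 14.4: the cube does not reach this height (z outside [0, 12.5]); the cube at (-1, 8.5) is present — its section is the full 13.5×9.5 rectangle (area 128.25 mm²); the 16.5×17.5 cube at (-4, 0.5) contributes its full rectangle (area 288.75 mm²); the 7×21 cube at (3.5, 14) contributes its full rectangle (area 147.00 mm²); Taking the union: the regions partially overlap — summed areas 564.00 mm² minus the doubly-counted overlap 156.25 mm² gives 407.75 mm² — area = 407.75 mm²; (whole slice rotated 50° about Z — lengths, areas and connectivity unchanged). Checking containment: the cross-section at z = 14.4 is a subset of the cross-section at z = 12.8.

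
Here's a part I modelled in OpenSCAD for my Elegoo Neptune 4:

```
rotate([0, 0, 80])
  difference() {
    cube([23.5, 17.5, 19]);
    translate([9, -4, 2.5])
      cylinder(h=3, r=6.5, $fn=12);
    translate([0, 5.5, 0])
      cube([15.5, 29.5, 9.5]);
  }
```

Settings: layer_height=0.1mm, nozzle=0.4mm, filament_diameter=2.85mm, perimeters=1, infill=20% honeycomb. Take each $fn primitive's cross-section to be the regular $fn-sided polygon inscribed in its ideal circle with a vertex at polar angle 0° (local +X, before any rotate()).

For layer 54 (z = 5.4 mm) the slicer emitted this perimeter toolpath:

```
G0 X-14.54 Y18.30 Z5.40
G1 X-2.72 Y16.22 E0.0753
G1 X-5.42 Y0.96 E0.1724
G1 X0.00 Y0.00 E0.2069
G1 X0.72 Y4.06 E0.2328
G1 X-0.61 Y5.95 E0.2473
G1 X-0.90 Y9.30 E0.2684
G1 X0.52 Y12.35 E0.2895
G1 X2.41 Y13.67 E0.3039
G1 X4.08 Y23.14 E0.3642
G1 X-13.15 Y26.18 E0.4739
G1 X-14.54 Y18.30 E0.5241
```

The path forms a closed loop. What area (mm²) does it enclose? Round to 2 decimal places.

Apply the shoelace formula to the sequence of (X, Y) vertices; enclosed area = 209.09 mm².

209.09 mm²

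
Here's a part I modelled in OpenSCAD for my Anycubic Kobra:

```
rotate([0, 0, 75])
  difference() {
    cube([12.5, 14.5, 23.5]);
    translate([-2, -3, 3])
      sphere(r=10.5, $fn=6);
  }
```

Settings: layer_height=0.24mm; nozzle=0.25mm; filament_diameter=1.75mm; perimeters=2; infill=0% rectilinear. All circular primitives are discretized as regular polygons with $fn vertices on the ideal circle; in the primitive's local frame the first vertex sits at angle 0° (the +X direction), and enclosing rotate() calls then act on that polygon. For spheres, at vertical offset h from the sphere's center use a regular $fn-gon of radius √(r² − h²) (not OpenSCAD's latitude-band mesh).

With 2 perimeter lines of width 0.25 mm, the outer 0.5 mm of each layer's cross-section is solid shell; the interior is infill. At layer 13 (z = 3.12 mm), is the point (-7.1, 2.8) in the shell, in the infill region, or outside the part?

At z = 3.12 mm: the cube (footprint 12.5×14.5) is included at this height; the sphere at (-2, -3): section is a regular 6-gon, circumradius = √(r²−h²) = √(10.5²−0.12²) = 10.499; Subtracting the remaining from the first: starting from the 12.5×14.5 cube, the r=10.5 sphere at (-2, -3) partially overlaps it — only the 30.51 mm² overlap (of its 286.40 mm²) is removed, clipping the outline — 1 connected region; (rotated 75° about Z; rotation is an isometry so areas/perimeters/island counts are preserved). Overall, the cross-section is a single solid region. Undo the 75° rotation: the query point maps to (0.867, 7.583) in the un-rotated model frame. The nearest boundary edge runs (0.00, 6.09)→(0.00, 14.50); distance from the point to it = 0.87 mm. The point is inside the cross-section and 0.87 mm from the nearest boundary — more than the 0.5 mm shell width (2 × 0.25), so it's in the infill interior.

infill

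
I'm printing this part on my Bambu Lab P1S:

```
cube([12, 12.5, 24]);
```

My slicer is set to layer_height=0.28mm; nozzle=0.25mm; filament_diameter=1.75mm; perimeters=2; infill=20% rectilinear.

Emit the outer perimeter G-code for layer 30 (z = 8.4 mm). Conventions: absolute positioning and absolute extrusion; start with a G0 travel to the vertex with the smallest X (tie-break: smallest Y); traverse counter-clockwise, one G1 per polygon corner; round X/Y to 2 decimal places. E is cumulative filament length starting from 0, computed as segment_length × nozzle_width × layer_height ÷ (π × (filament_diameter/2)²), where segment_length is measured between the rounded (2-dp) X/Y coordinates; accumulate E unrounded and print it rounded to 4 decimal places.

G0 X0.00 Y0.00 Z8.40
G1 X12.00 Y0.00 E0.3492
G1 X12.00 Y12.50 E0.7130
G1 X0.00 Y12.50 E1.0622
G1 X0.00 Y0.00 E1.4260

At z = 8.4 mm: the 12×12.5 cube contributes its full rectangle. The outline is a single polygon with 4 vertices. Extrusion per mm of travel: 0.25 × 0.28 / (π × 0.875²) = 0.029103. Accumulating E over each segment gives final E = 1.4260.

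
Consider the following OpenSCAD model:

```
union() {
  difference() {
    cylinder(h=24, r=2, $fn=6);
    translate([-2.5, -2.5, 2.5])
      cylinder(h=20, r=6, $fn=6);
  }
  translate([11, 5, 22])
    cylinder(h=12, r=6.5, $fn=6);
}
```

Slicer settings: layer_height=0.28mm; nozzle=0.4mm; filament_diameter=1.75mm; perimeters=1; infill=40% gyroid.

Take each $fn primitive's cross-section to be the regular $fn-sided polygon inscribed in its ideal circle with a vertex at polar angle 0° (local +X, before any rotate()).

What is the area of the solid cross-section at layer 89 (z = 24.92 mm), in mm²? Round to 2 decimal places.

At z = 24.92 mm: the cylinder is not intersected at this z (z outside [0, 24]); the cylinder at (-2.5, -2.5) is absent (z outside [2.5, 22.5]); After the difference (first − rest): the first operand is absent here, so nothing remains; the r=6.5 cylinder at (11, 5) gives a regular 6-gon of circumradius 6.5 (constant along its height) (area = (6/2)·6.500²·sin(360°/6) = 109.77 mm²); Taking the union: only the r=6.5 cylinder at (11, 5) is present, so the union is just that shape — area = 109.77 mm². Overall, the cross-section is a single solid region. Net area = 109.77 mm².

109.77 mm²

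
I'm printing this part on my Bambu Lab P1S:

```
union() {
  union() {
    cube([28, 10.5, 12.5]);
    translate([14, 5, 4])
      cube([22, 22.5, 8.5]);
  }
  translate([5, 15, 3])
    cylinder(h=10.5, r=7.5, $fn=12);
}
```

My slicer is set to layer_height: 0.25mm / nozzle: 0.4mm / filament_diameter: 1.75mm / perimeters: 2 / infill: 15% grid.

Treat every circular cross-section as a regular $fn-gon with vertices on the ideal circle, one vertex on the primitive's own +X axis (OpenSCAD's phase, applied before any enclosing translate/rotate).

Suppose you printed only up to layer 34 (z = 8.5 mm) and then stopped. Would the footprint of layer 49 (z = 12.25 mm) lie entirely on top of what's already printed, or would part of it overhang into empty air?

entirely on top

Compare the two slices. At z = 8.5: the cube (footprint 28×10.5) is included at this height (area 294.00 mm²); the 22×22.5 cube at (14, 5) contributes its full rectangle (area 495.00 mm²); Combining (union): the regions partially overlap — summed areas 789.00 mm² minus the doubly-counted overlap 77.00 mm² gives 712.00 mm² — area = 712.00 mm²; the r=7.5 cylinder at (5, 15) gives a regular 12-gon of circumradius 7.5 (constant along its height) (area = (12/2)·7.500²·sin(360°/12) = 168.75 mm²); Merging all regions: the regions partially overlap — summed areas 880.75 mm² minus the doubly-counted overlap 22.44 mm² gives 858.31 mm² — area = 858.31 mm². At z = 12.25: the cube is present — its section is the full 28×10.5 rectangle (area 294.00 mm²); the 22×22.5 cube at (14, 5) contributes its full rectangle (area 495.00 mm²); Combining (union): the regions partially overlap — summed areas 789.00 mm² minus the doubly-counted overlap 77.00 mm² gives 712.00 mm² — area = 712.00 mm²; the cylinder at (5, 15): section is a regular 12-gon, circumradius r=7.5 (area = (12/2)·7.500²·sin(360°/12) = 168.75 mm²); Combining (union): the regions partially overlap — summed areas 880.75 mm² minus the doubly-counted overlap 22.44 mm² gives 858.31 mm² — area = 858.31 mm². Checking containment: the cross-section at z = 12.25 is a subset of the cross-section at z = 8.5.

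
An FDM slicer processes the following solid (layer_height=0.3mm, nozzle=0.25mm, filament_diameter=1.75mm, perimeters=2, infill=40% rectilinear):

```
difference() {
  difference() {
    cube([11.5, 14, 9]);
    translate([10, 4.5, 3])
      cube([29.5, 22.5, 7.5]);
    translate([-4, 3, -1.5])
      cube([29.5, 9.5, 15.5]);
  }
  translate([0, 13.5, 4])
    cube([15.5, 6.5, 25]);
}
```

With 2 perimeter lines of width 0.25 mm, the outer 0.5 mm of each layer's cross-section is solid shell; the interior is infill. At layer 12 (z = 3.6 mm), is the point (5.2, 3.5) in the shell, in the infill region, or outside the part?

outside

At z = 3.6 mm: the 11.5×14 cube contributes its full rectangle; the 29.5×22.5 cube at (10, 4.5) contributes its full rectangle; the cube at (-4, 3) (footprint 29.5×9.5) is included at this height; Taking the first minus the rest: starting from the 11.5×14 cube, the 29.5×22.5 cube at (10, 4.5) partially overlaps it — only the 14.25 mm² overlap (of its 663.75 mm²) is removed, clipping the outline; the 29.5×9.5 cube at (-4, 3) partially overlaps it — only the 97.25 mm² overlap (of its 280.25 mm²) is removed, clipping the outline — 2 connected regions; the cube at (0, 13.5) does not reach this height (z outside [4, 29]); After the difference (first − rest): none of the subtracted shapes is present at this height, so the result so far is unchanged — 2 connected regions. Overall, the cross-section has 2 separate islands. The nearest boundary edge runs (0.00, 3.00)→(11.50, 3.00); distance from the point to it = 0.50 mm. The point is not inside any of the regions above, so it lies outside the cross-section (0.50 mm from the nearest boundary).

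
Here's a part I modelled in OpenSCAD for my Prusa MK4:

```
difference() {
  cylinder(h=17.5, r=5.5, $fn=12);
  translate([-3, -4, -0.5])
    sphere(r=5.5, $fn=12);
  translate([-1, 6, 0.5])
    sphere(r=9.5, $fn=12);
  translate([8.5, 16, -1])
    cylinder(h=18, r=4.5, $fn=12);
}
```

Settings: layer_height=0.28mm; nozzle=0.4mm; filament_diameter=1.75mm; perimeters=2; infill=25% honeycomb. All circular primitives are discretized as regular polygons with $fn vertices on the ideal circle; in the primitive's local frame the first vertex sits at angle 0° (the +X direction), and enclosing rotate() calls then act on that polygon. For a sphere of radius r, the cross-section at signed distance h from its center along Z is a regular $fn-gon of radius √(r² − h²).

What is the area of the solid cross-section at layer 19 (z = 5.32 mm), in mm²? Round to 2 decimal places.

31.78 mm²

At z = 5.32 mm: the r=5.5 cylinder contributes a regular 12-gon of circumradius 5.5 (area = (12/2)·5.500²·sin(360°/12) = 90.75 mm²); the sphere at (-3, -4) does not reach this height (|z−center|=5.820 > r=5.5); the sphere at (-1, 6): section is a regular 12-gon, circumradius = √(r²−h²) = √(9.5²−4.82²) = 8.186 (area = (12/2)·8.186²·sin(360°/12) = 201.05 mm²); the r=4.5 cylinder at (8.5, 16) gives a regular 12-gon of circumradius 4.5 (constant along its height) (area = (12/2)·4.500²·sin(360°/12) = 60.75 mm²); Taking the first minus the rest: starting from the r=5.5 cylinder (90.75 mm²), the r=9.5 sphere at (-1, 6) partially overlaps it — only the 58.97 mm² overlap (of its 201.05 mm²) is removed, clipping the outline; the r=4.5 cylinder at (8.5, 16) misses the remaining region (no effect) — area = 31.78 mm². Overall, the cross-section is a single solid region. Net area = 31.78 mm².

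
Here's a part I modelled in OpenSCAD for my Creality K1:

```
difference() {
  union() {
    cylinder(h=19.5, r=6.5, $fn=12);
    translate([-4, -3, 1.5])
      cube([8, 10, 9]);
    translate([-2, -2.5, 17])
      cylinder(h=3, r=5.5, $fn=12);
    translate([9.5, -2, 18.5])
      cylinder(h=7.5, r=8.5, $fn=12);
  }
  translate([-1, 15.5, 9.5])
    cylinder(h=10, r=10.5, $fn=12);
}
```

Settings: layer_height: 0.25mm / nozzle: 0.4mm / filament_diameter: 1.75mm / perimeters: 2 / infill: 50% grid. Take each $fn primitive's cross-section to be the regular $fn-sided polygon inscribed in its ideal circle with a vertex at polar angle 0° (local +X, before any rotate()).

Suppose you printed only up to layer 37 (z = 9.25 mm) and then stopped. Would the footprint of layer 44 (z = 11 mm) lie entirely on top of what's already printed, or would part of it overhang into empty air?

Compare the two slices. At z = 9.25: the cylinder: section is a regular 12-gon, circumradius r=6.5 (area = (12/2)·6.500²·sin(360°/12) = 126.75 mm²); the 8×10 cube at (-4, -3) contributes its full rectangle (area 80.00 mm²); the cylinder at (-2, -2.5) is not intersected at this z (z outside [17, 20]); the cylinder at (9.5, -2) is absent (z outside [18.5, 26]); Combining (union): the regions partially overlap — summed areas 206.75 mm² minus the doubly-counted overlap 71.30 mm² gives 135.45 mm² — area = 135.45 mm²; the cylinder at (-1, 15.5) does not reach this height (z outside [9.5, 19.5]); Subtracting the remaining from the first: none of the subtracted shapes is present at this height, so that combined region is unchanged — area = 135.45 mm². At z = 11: the r=6.5 cylinder contributes a regular 12-gon of circumradius 6.5 (area = (12/2)·6.500²·sin(360°/12) = 126.75 mm²); the cube at (-4, -3) is absent (z outside [1.5, 10.5]); the cylinder at (-2, -2.5) is absent (z outside [17, 20]); the cylinder at (9.5, -2) does not reach this height (z outside [18.5, 26]); Merging all regions: only the r=6.5 cylinder is present, so the union is just that shape — area = 126.75 mm²; the r=10.5 cylinder at (-1, 15.5) contributes a regular 12-gon of circumradius 10.5 (area = (12/2)·10.500²·sin(360°/12) = 330.75 mm²); Subtracting the remaining from the first: starting from that combined region (126.75 mm²), the r=10.5 cylinder at (-1, 15.5) partially overlaps it — only the 4.06 mm² overlap (of its 330.75 mm²) is removed, clipping the outline — area = 122.69 mm². Checking containment: the cross-section at z = 11 is a subset of the cross-section at z = 9.25.

entirely on top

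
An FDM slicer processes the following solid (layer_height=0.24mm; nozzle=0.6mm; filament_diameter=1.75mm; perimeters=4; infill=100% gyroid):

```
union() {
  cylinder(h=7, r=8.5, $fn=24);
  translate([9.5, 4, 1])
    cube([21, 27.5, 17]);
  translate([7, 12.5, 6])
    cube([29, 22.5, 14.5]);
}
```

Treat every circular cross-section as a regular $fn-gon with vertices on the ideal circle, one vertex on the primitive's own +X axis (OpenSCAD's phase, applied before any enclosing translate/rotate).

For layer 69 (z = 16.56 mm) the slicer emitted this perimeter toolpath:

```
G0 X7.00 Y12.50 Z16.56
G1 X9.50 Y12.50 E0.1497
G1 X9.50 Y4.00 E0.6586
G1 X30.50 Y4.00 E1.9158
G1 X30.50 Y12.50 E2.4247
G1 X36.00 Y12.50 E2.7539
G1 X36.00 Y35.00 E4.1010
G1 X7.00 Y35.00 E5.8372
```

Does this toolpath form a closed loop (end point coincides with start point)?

Start point (G0): (7.00, 12.50). End point (last G1): the path does not return to the start — open.

no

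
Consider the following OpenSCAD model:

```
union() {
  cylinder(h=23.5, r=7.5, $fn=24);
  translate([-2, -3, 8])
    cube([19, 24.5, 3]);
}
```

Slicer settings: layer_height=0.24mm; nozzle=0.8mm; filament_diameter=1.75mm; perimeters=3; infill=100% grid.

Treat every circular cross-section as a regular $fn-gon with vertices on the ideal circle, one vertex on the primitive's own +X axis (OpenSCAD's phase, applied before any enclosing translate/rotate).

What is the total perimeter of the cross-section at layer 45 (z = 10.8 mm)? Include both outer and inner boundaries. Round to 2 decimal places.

98.09 mm

At z = 10.8 mm: the cylinder: section is a regular 24-gon, circumradius r=7.5 (perimeter = 2·24·7.500·sin(180°/24) = 46.99 mm); the cube at (-2, -3) is present — its section is the full 19×24.5 rectangle (perimeter 87.00 mm); Merging all regions: the regions partially overlap (shared area 86.16 mm²), so the edge portions inside another operand are dropped and the merged outline is re-measured after clipping — boundary = 98.09 mm. Overall, the cross-section is a single solid region. Total boundary length (outer) = 98.09 mm.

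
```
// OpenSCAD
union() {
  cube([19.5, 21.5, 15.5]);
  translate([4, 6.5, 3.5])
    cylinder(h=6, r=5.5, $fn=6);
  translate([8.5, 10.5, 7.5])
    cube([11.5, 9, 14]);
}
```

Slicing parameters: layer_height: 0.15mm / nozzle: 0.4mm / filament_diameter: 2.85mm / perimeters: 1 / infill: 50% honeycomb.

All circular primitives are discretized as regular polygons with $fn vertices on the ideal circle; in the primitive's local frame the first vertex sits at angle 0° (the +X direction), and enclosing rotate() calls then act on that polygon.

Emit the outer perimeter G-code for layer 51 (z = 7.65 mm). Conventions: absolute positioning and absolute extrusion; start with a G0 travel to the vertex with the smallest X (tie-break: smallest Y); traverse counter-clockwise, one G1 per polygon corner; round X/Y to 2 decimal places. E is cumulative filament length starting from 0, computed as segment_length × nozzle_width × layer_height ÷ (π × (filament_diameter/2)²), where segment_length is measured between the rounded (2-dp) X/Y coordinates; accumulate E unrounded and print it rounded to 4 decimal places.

At z = 7.65 mm: the 19.5×21.5 cube contributes its full rectangle; the cylinder at (4, 6.5): section is a regular 6-gon, circumradius r=5.5; the 11.5×9 cube at (8.5, 10.5) contributes its full rectangle; Taking the union: the regions partially overlap (shared area 173.69 mm²), so overlapping operands fuse into one piece — 1 connected region. The outline is a single polygon with 11 vertices. Extrusion per mm of travel: 0.4 × 0.15 / (π × 1.425²) = 0.009405. Accumulating E over each segment gives final E = 0.7882.

G0 X-1.50 Y6.50 Z7.65
G1 X0.00 Y3.90 E0.0282
G1 X0.00 Y0.00 E0.0649
G1 X19.50 Y0.00 E0.2483
G1 X19.50 Y10.50 E0.3471
G1 X20.00 Y10.50 E0.3518
G1 X20.00 Y19.50 E0.4364
G1 X19.50 Y19.50 E0.4411
G1 X19.50 Y21.50 E0.4599
G1 X0.00 Y21.50 E0.6433
G1 X0.00 Y9.10 E0.7600
G1 X-1.50 Y6.50 E0.7882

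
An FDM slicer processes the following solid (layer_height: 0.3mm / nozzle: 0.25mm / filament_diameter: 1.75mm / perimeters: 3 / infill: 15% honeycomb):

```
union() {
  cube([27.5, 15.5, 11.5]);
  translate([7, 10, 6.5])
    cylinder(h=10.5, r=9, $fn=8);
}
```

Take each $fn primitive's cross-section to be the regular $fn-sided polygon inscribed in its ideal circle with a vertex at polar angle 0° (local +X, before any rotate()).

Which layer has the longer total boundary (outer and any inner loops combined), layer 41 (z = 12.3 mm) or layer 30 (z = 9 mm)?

Layer 41 (z = 12.3): the cube is not intersected at this z (z outside [0, 11.5]); the r=9 cylinder at (7, 10) gives a regular 8-gon of circumradius 9 (constant along its height) (perimeter = 2·8·9.000·sin(180°/8) = 55.11 mm); Combining (union): only the r=9 cylinder at (7, 10) is present, so the union is just that shape — boundary = 55.11 mm. So its perimeter = 55.11 mm. Layer 30 (z = 9): the cube (footprint 27.5×15.5) is included at this height (perimeter 86.00 mm); the r=9 cylinder at (7, 10) contributes a regular 8-gon of circumradius 9 (perimeter = 2·8·9.000·sin(180°/8) = 55.11 mm); Merging all regions: the regions partially overlap (shared area 191.36 mm²), so the edge portions inside another operand are dropped and the merged outline is re-measured after clipping — boundary = 89.00 mm. So its perimeter = 89.00 mm. Layer 30 is larger (89.00 vs 55.11 mm).

layer 30 (z = 9 mm)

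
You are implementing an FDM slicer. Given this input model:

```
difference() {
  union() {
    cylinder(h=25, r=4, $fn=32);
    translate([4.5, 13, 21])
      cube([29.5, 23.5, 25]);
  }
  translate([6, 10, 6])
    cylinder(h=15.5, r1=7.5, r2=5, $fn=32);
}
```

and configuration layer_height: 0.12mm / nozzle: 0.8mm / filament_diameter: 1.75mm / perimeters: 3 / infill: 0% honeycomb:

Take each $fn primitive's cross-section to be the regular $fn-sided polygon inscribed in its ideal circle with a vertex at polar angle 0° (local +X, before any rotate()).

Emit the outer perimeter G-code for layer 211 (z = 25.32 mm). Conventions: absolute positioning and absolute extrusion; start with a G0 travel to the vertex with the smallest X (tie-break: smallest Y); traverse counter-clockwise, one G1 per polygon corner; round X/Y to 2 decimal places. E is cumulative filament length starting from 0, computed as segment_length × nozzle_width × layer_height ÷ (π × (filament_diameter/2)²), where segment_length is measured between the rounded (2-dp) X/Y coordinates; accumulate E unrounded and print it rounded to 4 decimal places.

At z = 25.32 mm: the cylinder is not intersected at this z (z outside [0, 25]); the cube at (4.5, 13) is present — its section is the full 29.5×23.5 rectangle; Taking the union: only the 29.5×23.5 cube at (4.5, 13) is present, so the union is just that shape — 1 connected region; the cone at (6, 10) is not intersected at this z (z outside [6, 21.5]); Subtracting the remaining from the first: none of the subtracted shapes is present at this height, so that combined region is unchanged — 1 connected region. The outline is a single polygon with 4 vertices. Extrusion per mm of travel: 0.8 × 0.12 / (π × 0.875²) = 0.039912. Accumulating E over each segment gives final E = 4.2307.

G0 X4.50 Y13.00 Z25.32
G1 X34.00 Y13.00 E1.1774
G1 X34.00 Y36.50 E2.1153
G1 X4.50 Y36.50 E3.2928
G1 X4.50 Y13.00 E4.2307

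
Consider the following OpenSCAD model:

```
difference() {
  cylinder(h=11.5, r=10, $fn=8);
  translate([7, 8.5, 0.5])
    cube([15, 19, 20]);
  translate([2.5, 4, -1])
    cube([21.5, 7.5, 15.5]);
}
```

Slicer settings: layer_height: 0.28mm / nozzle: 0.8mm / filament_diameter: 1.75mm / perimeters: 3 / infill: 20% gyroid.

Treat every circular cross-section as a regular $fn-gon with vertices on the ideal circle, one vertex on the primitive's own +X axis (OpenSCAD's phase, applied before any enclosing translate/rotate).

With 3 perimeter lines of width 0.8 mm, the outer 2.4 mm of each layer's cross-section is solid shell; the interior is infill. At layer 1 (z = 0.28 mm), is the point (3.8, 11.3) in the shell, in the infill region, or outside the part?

At z = 0.28 mm: the cylinder: section is a regular 8-gon, circumradius r=10; the cube at (7, 8.5) is absent (z outside [0.5, 20.5]); the cube at (2.5, 4) is present — its section is the full 21.5×7.5 rectangle; Taking the first minus the rest: starting from the r=10 cylinder, the 21.5×7.5 cube at (2.5, 4) partially overlaps it — only the 20.32 mm² overlap (of its 161.25 mm²) is removed, clipping the outline — 1 connected region. Overall, the cross-section is a single solid region. The nearest boundary edge runs (0.00, 10.00)→(2.50, 8.96); distance from the point to it = 2.67 mm. The point is not inside any of the regions above, so it lies outside the cross-section (2.67 mm from the nearest boundary).

outside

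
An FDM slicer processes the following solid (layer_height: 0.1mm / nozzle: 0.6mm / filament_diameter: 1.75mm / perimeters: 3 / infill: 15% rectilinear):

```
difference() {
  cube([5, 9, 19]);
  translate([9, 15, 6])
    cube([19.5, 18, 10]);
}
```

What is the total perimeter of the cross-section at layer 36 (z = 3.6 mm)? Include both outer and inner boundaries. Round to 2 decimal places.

At z = 3.6 mm: the cube is present — its section is the full 5×9 rectangle (perimeter 28.00 mm); the cube at (9, 15) is absent (z outside [6, 16]); Subtracting the remaining from the first: none of the subtracted shapes is present at this height, so the 5×9 cube is unchanged — boundary = 28.00 mm. Overall, the cross-section is a single solid region. Total boundary length (outer) = 28.00 mm.

28.00 mm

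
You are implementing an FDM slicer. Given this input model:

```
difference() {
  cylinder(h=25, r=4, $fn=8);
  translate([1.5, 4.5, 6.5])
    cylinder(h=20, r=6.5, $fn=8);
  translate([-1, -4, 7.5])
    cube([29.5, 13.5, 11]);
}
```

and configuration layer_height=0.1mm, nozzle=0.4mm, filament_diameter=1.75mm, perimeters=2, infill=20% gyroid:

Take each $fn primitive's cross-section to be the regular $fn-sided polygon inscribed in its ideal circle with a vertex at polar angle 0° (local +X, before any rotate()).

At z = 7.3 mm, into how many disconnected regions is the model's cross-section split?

1

At z = 7.3 mm: the r=4 cylinder gives a regular 8-gon of circumradius 4 (constant along its height); the r=6.5 cylinder at (1.5, 4.5) gives a regular 8-gon of circumradius 6.5 (constant along its height); the cube at (-1, -4) is absent (z outside [7.5, 18.5]); Subtracting the remaining from the first: starting from the r=4 cylinder, the r=6.5 cylinder at (1.5, 4.5) partially overlaps it — only the 30.47 mm² overlap (of its 119.50 mm²) is removed, clipping the outline — 1 connected region. The result has 1 disconnected region.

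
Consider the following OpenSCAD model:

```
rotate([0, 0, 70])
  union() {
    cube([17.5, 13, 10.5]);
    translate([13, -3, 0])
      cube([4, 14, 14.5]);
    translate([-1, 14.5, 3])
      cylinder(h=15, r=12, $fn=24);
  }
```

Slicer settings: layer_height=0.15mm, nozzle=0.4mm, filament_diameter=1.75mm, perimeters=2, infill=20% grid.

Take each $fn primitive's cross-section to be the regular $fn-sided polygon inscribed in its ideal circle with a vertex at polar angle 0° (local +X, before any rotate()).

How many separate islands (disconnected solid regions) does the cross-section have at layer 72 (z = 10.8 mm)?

2

At z = 10.8 mm: the cube is not intersected at this z (z outside [0, 10.5]); the cube at (13, -3) is present — its section is the full 4×14 rectangle; the r=12 cylinder at (-1, 14.5) gives a regular 24-gon of circumradius 12 (constant along its height); Merging all regions: the 2 present regions are separate (no shared area or edge), so areas and boundary lengths simply add and each stays a separate island — 2 connected regions; (whole slice rotated 70° about Z — lengths, areas and connectivity unchanged). Overall, the cross-section has 2 separate islands. Island count = 2.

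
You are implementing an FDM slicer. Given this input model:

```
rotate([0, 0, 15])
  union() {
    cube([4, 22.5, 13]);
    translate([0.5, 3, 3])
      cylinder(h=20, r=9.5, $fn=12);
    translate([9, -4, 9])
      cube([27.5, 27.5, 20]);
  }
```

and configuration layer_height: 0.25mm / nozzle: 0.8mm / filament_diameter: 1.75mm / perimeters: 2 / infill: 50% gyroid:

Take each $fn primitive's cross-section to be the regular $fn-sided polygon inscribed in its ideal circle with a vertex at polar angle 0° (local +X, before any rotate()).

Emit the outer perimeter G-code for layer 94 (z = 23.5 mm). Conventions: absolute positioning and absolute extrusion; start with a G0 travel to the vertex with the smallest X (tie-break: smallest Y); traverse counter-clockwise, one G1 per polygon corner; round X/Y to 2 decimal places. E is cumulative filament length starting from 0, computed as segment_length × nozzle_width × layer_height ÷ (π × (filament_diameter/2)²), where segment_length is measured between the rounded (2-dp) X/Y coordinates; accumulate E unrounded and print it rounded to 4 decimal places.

At z = 23.5 mm: the cube is absent (z outside [0, 13]); the cylinder at (0.5, 3) does not reach this height (z outside [3, 23]); the 27.5×27.5 cube at (9, -4) contributes its full rectangle; Merging all regions: only the 27.5×27.5 cube at (9, -4) is present, so the union is just that shape — 1 connected region; (rotated 15° about Z; rotation is an isometry so areas/perimeters/island counts are preserved). The outline is a single polygon with 4 vertices. Extrusion per mm of travel: 0.8 × 0.25 / (π × 0.875²) = 0.083150. Accumulating E over each segment gives final E = 9.1464.

G0 X2.61 Y25.03 Z23.50
G1 X9.73 Y-1.53 E2.2864
G1 X36.29 Y5.58 E4.5727
G1 X29.17 Y32.15 E6.8599
G1 X2.61 Y25.03 E9.1464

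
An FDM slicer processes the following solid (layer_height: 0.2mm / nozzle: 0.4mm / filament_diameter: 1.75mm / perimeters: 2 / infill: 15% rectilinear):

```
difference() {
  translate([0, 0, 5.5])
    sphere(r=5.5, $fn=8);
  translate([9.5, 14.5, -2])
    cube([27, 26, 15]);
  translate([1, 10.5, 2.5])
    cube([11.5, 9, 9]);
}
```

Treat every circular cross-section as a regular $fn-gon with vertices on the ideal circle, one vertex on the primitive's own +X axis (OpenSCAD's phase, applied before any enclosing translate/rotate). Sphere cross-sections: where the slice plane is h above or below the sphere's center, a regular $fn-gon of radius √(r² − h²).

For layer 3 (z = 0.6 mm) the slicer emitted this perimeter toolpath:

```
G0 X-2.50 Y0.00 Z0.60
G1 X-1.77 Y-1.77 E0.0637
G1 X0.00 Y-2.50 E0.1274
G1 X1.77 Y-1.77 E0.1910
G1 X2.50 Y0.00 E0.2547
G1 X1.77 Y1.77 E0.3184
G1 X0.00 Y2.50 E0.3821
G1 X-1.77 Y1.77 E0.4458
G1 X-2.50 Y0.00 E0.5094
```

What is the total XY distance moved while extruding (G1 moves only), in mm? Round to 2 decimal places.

15.32 mm

Sum the Euclidean lengths of each G1 segment: total = 15.32 mm.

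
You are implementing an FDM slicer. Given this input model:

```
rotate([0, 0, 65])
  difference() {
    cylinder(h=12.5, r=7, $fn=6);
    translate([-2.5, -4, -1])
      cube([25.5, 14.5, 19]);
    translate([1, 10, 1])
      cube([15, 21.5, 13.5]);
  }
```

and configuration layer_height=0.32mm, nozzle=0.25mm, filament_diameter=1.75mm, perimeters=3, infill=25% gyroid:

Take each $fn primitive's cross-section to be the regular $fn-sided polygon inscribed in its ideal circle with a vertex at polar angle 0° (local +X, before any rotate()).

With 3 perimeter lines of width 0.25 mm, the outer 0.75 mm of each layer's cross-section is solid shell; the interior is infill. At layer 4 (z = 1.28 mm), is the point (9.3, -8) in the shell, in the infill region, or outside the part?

At z = 1.28 mm: the cylinder: section is a regular 6-gon, circumradius r=7; the cube at (-2.5, -4) is present — its section is the full 25.5×14.5 rectangle; the 15×21.5 cube at (1, 10) contributes its full rectangle; Subtracting the remaining from the first: starting from the r=7 cylinder, the 25.5×14.5 cube at (-2.5, -4) partially overlaps it — only the 80.36 mm² overlap (of its 369.75 mm²) is removed, clipping the outline; the 15×21.5 cube at (1, 10) misses the remaining region (no effect) — 1 connected region; (rotated 65° about Z; rotation is an isometry so areas/perimeters/island counts are preserved). Overall, the cross-section is a single solid region. Undo the 65° rotation: the query point maps to (-3.320, -11.810) in the un-rotated model frame. The nearest boundary edge runs (3.50, -6.06)→(-3.50, -6.06); distance from the point to it = 5.75 mm. The point is not inside any of the regions above, so it lies outside the cross-section (5.75 mm from the nearest boundary).

outside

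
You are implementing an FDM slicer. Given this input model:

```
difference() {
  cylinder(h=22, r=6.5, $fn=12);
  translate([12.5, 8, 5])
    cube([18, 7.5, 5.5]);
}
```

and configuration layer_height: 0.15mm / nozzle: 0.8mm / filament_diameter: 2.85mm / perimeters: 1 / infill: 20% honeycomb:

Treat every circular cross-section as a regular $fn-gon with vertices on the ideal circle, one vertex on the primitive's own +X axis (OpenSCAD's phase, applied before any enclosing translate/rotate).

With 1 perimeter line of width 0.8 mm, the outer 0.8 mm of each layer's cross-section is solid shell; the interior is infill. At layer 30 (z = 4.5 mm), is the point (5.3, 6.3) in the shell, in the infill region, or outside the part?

At z = 4.5 mm: the r=6.5 cylinder gives a regular 12-gon of circumradius 6.5 (constant along its height); the cube at (12.5, 8) does not reach this height (z outside [5, 10.5]); Taking the first minus the rest: none of the subtracted shapes is present at this height, so the r=6.5 cylinder is unchanged — 1 connected region. Overall, the cross-section is a single solid region. The nearest boundary edge runs (5.63, 3.25)→(3.25, 5.63); distance from the point to it = 1.92 mm. The point is not inside any of the regions above, so it lies outside the cross-section (1.92 mm from the nearest boundary).

outside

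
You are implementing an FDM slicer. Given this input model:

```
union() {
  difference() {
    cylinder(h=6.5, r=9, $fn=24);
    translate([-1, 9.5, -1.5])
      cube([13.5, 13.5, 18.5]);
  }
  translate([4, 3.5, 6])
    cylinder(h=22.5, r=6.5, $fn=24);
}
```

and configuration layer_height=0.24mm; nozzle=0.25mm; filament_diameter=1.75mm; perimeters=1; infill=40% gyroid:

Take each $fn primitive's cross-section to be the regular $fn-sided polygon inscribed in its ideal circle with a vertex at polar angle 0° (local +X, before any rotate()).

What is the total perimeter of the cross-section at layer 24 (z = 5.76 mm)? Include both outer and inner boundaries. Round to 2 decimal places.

56.39 mm

At z = 5.76 mm: the r=9 cylinder gives a regular 24-gon of circumradius 9 (constant along its height) (perimeter = 2·24·9.000·sin(180°/24) = 56.39 mm); the 13.5×13.5 cube at (-1, 9.5) contributes its full rectangle (perimeter 54.00 mm); After the difference (first − rest): starting from the r=9 cylinder, the 13.5×13.5 cube at (-1, 9.5) misses the remaining region (no effect) — boundary = 56.39 mm; the cylinder at (4, 3.5) does not reach this height (z outside [6, 28.5]); Merging all regions: only the result so far is present, so the union is just that shape — boundary = 56.39 mm. Overall, the cross-section is a single solid region. Total boundary length (outer) = 56.39 mm.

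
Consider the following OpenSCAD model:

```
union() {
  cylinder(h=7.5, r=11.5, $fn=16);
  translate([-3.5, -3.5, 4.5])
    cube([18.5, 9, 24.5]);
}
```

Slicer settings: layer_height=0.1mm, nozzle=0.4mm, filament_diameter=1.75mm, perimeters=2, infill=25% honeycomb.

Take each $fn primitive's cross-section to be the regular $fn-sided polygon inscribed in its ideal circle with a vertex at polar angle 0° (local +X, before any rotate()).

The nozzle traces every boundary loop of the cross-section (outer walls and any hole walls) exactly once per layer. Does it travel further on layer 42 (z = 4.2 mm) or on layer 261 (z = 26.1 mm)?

layer 42 (z = 4.2 mm)

Layer 42 (z = 4.2): the r=11.5 cylinder contributes a regular 16-gon of circumradius 11.5 (perimeter = 2·16·11.500·sin(180°/16) = 71.79 mm); the cube at (-3.5, -3.5) is not intersected at this z (z outside [4.5, 29]); Combining (union): only the r=11.5 cylinder is present, so the union is just that shape — boundary = 71.79 mm. So its perimeter = 71.79 mm. Layer 261 (z = 26.1): the cylinder is absent (z outside [0, 7.5]); the 18.5×9 cube at (-3.5, -3.5) contributes its full rectangle (perimeter 55.00 mm); Combining (union): only the 18.5×9 cube at (-3.5, -3.5) is present, so the union is just that shape — boundary = 55.00 mm. So its perimeter = 55.00 mm. Layer 42 is larger (71.79 vs 55.00 mm).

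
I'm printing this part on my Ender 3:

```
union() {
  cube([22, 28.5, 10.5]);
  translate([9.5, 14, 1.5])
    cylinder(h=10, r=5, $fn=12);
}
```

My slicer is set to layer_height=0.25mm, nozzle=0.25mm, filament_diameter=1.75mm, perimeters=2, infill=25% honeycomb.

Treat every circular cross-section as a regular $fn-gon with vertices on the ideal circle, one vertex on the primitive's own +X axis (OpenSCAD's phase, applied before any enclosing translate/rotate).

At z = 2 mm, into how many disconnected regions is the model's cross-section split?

1

At z = 2 mm: the 22×28.5 cube contributes its full rectangle; the r=5 cylinder at (9.5, 14) contributes a regular 12-gon of circumradius 5; Combining (union): the r=5 cylinder at (9.5, 14) lies entirely inside the 22×28.5 cube, so the union is just the 22×28.5 cube — 1 connected region. The result has 1 disconnected region.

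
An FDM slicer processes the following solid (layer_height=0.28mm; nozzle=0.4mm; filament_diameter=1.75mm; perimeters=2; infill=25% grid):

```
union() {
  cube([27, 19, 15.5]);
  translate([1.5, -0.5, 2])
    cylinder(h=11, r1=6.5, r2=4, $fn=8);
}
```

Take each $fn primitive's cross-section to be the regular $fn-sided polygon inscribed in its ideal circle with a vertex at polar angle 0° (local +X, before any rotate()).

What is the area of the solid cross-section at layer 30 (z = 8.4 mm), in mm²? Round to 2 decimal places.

At z = 8.4 mm: the cube (footprint 27×19) is included at this height (area 513.00 mm²); the cone at (1.5, -0.5) contributes a regular 8-gon of circumradius 5.045 (interpolated between r1=6.5 and r2=4 at t=0.582) (area = (8/2)·5.045²·sin(360°/8) = 72.00 mm²); Merging all regions: the regions partially overlap — summed areas 585.00 mm² minus the doubly-counted overlap 21.88 mm² gives 563.12 mm² — area = 563.12 mm². Overall, the cross-section is a single solid region. Net area = 563.12 mm².

563.12 mm²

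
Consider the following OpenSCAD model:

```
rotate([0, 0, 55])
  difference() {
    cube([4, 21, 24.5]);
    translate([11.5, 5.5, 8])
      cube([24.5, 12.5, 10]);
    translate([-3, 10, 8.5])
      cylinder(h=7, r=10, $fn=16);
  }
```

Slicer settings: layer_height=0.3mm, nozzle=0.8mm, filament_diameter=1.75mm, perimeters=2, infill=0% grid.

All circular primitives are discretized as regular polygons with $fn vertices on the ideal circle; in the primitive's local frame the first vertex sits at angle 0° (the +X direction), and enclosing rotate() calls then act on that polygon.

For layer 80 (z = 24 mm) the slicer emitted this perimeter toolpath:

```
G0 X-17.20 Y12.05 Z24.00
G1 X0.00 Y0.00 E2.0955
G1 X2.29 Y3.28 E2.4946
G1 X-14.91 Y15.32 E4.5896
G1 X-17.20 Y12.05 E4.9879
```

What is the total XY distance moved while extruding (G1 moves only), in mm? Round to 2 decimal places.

49.99 mm

Sum the Euclidean lengths of each G1 segment: total = 49.99 mm.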